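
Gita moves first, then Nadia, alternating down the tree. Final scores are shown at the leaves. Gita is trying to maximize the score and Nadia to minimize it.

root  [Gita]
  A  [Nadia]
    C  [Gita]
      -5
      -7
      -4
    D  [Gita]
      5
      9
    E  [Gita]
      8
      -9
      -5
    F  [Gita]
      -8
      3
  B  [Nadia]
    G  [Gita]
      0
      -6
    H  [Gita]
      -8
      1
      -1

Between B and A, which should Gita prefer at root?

B

G (Gita): max(0, -6) = 0
H (Gita): max(-8, 1, -1) = 1
B (Nadia): min(0, 1) = 0
C (Gita): max(-5, -7, -4) = -4
D (Gita): max(5, 9) = 9
E (Gita): max(8, -9, -5) = 8
F (Gita): max(-8, 3) = 3
A (Nadia): min(-4, 9, 8, 3) = -4
Gita prefers the higher value; B=0, A=-4. B is better since 0 > -4.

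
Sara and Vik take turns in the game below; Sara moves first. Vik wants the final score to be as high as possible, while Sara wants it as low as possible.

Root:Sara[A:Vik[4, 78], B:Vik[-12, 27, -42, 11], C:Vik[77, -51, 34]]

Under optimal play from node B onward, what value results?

B (Vik): max(-12, 27, -42, 11) = 27

27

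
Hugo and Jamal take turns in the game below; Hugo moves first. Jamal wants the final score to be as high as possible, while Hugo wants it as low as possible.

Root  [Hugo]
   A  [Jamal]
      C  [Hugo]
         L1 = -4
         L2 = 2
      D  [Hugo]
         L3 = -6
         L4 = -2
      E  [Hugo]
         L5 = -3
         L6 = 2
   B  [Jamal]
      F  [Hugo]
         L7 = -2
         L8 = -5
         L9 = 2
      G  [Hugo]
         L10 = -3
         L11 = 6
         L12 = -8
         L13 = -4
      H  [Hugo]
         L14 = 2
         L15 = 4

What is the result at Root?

C (Hugo): min(-4, 2) = -4
D (Hugo): min(-6, -2) = -6
E (Hugo): min(-3, 2) = -3
A (Jamal): max(-4, -6, -3) = -3
F (Hugo): min(-2, -5, 2) = -5
G (Hugo): min(-3, 6, -8, -4) = -8
H (Hugo): min(2, 4) = 2
B (Jamal): max(-5, -8, 2) = 2
Root (Hugo): min(-3, 2) = -3

-3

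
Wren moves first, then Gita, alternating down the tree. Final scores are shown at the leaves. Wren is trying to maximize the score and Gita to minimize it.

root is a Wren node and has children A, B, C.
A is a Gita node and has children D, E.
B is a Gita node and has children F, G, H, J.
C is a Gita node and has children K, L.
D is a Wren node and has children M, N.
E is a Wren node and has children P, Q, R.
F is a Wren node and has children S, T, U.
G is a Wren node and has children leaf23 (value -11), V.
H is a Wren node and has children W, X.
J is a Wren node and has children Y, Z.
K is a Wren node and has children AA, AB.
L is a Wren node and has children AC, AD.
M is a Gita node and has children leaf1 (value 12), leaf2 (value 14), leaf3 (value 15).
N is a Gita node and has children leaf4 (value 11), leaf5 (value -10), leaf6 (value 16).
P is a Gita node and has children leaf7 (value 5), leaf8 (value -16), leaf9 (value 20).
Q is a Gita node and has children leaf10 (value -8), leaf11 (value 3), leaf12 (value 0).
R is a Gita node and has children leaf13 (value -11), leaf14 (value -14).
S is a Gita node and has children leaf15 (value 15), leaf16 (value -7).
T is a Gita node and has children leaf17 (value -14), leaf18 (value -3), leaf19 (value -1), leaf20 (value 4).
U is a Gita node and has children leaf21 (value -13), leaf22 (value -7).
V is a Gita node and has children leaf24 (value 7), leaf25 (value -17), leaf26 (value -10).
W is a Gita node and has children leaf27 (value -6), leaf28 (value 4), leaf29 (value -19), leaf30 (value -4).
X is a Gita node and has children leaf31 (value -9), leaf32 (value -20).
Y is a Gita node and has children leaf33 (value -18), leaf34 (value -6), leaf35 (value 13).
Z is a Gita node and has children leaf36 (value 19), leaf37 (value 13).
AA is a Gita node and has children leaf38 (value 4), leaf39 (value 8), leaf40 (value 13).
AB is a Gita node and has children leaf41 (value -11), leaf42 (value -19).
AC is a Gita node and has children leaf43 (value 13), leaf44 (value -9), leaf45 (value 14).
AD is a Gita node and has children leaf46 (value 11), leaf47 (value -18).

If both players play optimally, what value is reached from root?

M (Gita): min(12, 14, 15) = 12
N (Gita): min(11, -10, 16) = -10
D (Wren): max(12, -10) = 12
P (Gita): min(5, -16, 20) = -16
Q (Gita): min(-8, 3, 0) = -8
R (Gita): min(-11, -14) = -14
E (Wren): max(-16, -8, -14) = -8
A (Gita): min(12, -8) = -8
S (Gita): min(15, -7) = -7
T (Gita): min(-14, -3, -1, 4) = -14
U (Gita): min(-13, -7) = -13
F (Wren): max(-7, -14, -13) = -7
V (Gita): min(7, -17, -10) = -17
G (Wren): max(-11, -17) = -11
W (Gita): min(-6, 4, -19, -4) = -19
X (Gita): min(-9, -20) = -20
H (Wren): max(-19, -20) = -19
Y (Gita): min(-18, -6, 13) = -18
Z (Gita): min(19, 13) = 13
J (Wren): max(-18, 13) = 13
B (Gita): min(-7, -11, -19, 13) = -19
AA (Gita): min(4, 8, 13) = 4
AB (Gita): min(-11, -19) = -19
K (Wren): max(4, -19) = 4
AC (Gita): min(13, -9, 14) = -9
AD (Gita): min(11, -18) = -18
L (Wren): max(-9, -18) = -9
C (Gita): min(4, -9) = -9
root (Wren): max(-8, -19, -9) = -8

-8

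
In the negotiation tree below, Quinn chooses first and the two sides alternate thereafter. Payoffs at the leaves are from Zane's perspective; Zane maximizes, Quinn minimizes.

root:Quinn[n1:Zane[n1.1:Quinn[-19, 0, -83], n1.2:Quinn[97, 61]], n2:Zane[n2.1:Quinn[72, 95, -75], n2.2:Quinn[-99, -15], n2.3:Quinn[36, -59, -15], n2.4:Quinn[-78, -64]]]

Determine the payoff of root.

n1.1 (Quinn): min(-19, 0, -83) = -83
n1.2 (Quinn): min(97, 61) = 61
n1 (Zane): max(-83, 61) = 61
n2.1 (Quinn): min(72, 95, -75) = -75
n2.2 (Quinn): min(-99, -15) = -99
n2.3 (Quinn): min(36, -59, -15) = -59
n2.4 (Quinn): min(-78, -64) = -78
n2 (Zane): max(-75, -99, -59, -78) = -59
root (Quinn): min(61, -59) = -59

-59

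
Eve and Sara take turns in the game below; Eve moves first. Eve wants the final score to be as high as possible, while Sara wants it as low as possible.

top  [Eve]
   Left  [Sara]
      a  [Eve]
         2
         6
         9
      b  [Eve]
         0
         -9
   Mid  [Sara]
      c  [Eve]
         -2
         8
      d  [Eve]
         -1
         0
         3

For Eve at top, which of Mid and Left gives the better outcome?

c (Eve): max(-2, 8) = 8
d (Eve): max(-1, 0, 3) = 3
Mid (Sara): min(8, 3) = 3
a (Eve): max(2, 6, 9) = 9
b (Eve): max(0, -9) = 0
Left (Sara): min(9, 0) = 0
Eve prefers the higher value; Mid=3, Left=0. Mid is better since 3 > 0.

Mid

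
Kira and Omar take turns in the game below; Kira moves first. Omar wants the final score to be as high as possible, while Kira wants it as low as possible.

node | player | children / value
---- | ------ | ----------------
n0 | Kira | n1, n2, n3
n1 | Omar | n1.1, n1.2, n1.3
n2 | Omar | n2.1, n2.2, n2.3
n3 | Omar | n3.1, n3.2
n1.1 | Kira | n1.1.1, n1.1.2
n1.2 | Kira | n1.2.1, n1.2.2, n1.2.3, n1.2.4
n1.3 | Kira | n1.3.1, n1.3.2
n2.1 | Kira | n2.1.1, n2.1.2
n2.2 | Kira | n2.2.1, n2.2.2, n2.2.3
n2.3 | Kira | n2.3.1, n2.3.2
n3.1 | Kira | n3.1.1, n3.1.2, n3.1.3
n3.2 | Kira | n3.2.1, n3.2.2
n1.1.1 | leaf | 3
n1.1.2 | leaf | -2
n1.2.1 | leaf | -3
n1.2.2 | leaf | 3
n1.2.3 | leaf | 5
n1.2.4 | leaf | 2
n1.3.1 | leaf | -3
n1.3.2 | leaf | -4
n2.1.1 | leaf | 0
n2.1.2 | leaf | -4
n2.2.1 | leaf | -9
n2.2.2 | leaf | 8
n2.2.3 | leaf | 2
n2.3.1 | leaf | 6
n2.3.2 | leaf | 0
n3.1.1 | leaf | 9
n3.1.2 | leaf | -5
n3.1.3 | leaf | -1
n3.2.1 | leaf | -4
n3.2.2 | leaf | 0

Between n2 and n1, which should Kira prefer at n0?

n2.1 (Kira): min(0, -4) = -4
n2.2 (Kira): min(-9, 8, 2) = -9
n2.3 (Kira): min(6, 0) = 0
n2 (Omar): max(-4, -9, 0) = 0
n1.1 (Kira): min(3, -2) = -2
n1.2 (Kira): min(-3, 3, 5, 2) = -3
n1.3 (Kira): min(-3, -4) = -4
n1 (Omar): max(-2, -3, -4) = -2
Kira prefers the lower value; n2=0, n1=-2. n1 is better since -2 < 0.

n1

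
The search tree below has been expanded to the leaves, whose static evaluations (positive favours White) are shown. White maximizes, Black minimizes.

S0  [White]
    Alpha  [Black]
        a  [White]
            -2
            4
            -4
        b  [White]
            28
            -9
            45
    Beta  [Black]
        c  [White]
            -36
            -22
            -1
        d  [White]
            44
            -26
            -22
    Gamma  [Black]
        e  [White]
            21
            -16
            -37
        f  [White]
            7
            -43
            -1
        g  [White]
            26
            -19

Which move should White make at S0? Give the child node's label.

a (White): max(-2, 4, -4) = 4
b (White): max(28, -9, 45) = 45
Alpha (Black): min(4, 45) = 4
c (White): max(-36, -22, -1) = -1
d (White): max(44, -26, -22) = 44
Beta (Black): min(-1, 44) = -1
e (White): max(21, -16, -37) = 21
f (White): max(7, -43, -1) = 7
g (White): max(26, -19) = 26
Gamma (Black): min(21, 7, 26) = 7
S0 (White): max(4, -1, 7) = 7
White at S0 wants the highest of {Alpha=4, Beta=-1, Gamma=7}, so chooses Gamma.

Gamma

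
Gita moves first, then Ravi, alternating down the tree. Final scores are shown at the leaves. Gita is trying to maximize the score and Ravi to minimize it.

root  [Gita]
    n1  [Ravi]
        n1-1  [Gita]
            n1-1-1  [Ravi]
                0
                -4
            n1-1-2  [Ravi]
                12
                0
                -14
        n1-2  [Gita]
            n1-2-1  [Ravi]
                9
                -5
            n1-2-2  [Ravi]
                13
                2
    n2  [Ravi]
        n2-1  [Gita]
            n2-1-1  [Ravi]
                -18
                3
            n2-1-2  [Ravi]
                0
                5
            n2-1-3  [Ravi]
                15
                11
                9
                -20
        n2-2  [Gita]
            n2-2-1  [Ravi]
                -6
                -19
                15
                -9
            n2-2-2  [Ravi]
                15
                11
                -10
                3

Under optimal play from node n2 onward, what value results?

-10

n2-1-1 (Ravi): min(-18, 3) = -18
n2-1-2 (Ravi): min(0, 5) = 0
n2-1-3 (Ravi): min(15, 11, 9, -20) = -20
n2-1 (Gita): max(-18, 0, -20) = 0
n2-2-1 (Ravi): min(-6, -19, 15, -9) = -19
n2-2-2 (Ravi): min(15, 11, -10, 3) = -10
n2-2 (Gita): max(-19, -10) = -10
n2 (Ravi): min(0, -10) = -10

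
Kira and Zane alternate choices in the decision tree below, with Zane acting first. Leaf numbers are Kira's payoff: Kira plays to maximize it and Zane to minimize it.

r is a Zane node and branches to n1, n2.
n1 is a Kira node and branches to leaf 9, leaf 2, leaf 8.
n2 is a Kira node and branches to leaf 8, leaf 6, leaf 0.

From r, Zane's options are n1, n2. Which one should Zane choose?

n1 (Kira): max(9, 2, 8) = 9
n2 (Kira): max(8, 6, 0) = 8
r (Zane): min(9, 8) = 8
Zane at r wants the lowest of {n1=9, n2=8}, so chooses n2.

n2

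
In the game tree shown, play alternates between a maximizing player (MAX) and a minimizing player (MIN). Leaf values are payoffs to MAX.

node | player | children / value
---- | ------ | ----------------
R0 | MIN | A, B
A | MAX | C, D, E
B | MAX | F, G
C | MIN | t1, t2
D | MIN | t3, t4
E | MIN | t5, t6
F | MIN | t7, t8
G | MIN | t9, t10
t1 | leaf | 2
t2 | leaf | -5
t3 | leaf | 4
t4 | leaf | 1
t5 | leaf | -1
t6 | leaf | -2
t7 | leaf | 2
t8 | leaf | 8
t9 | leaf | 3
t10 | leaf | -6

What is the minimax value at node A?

1

C (MIN): min(2, -5) = -5
D (MIN): min(4, 1) = 1
E (MIN): min(-1, -2) = -2
A (MAX): max(-5, 1, -2) = 1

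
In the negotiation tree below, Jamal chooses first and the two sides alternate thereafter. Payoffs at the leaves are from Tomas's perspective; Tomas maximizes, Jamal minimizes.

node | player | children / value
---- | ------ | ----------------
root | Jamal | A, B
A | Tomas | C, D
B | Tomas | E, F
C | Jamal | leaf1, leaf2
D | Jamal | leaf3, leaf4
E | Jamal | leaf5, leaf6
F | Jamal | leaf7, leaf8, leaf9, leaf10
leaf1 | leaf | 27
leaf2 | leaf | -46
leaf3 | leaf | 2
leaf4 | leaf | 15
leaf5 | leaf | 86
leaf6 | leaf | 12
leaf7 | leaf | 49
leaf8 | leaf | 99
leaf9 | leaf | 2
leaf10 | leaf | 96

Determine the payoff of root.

2

C (Jamal): min(27, -46) = -46
D (Jamal): min(2, 15) = 2
A (Tomas): max(-46, 2) = 2
E (Jamal): min(86, 12) = 12
F (Jamal): min(49, 99, 2, 96) = 2
B (Tomas): max(12, 2) = 12
root (Jamal): min(2, 12) = 2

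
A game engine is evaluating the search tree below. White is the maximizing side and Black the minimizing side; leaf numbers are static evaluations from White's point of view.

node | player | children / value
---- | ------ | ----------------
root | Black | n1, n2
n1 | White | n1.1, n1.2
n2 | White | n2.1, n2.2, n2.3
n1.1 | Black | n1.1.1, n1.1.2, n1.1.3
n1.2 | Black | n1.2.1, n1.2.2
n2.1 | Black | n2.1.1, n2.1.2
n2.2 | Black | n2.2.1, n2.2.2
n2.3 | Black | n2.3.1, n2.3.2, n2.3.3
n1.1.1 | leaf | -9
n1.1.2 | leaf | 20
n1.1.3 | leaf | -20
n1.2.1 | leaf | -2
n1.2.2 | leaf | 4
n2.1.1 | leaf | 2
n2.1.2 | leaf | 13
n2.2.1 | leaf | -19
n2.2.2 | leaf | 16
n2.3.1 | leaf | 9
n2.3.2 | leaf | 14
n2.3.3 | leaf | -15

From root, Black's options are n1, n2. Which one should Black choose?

n1.1 (Black): min(-9, 20, -20) = -20
n1.2 (Black): min(-2, 4) = -2
n1 (White): max(-20, -2) = -2
n2.1 (Black): min(2, 13) = 2
n2.2 (Black): min(-19, 16) = -19
n2.3 (Black): min(9, 14, -15) = -15
n2 (White): max(2, -19, -15) = 2
root (Black): min(-2, 2) = -2
Black at root wants the lowest of {n1=-2, n2=2}, so chooses n1.

n1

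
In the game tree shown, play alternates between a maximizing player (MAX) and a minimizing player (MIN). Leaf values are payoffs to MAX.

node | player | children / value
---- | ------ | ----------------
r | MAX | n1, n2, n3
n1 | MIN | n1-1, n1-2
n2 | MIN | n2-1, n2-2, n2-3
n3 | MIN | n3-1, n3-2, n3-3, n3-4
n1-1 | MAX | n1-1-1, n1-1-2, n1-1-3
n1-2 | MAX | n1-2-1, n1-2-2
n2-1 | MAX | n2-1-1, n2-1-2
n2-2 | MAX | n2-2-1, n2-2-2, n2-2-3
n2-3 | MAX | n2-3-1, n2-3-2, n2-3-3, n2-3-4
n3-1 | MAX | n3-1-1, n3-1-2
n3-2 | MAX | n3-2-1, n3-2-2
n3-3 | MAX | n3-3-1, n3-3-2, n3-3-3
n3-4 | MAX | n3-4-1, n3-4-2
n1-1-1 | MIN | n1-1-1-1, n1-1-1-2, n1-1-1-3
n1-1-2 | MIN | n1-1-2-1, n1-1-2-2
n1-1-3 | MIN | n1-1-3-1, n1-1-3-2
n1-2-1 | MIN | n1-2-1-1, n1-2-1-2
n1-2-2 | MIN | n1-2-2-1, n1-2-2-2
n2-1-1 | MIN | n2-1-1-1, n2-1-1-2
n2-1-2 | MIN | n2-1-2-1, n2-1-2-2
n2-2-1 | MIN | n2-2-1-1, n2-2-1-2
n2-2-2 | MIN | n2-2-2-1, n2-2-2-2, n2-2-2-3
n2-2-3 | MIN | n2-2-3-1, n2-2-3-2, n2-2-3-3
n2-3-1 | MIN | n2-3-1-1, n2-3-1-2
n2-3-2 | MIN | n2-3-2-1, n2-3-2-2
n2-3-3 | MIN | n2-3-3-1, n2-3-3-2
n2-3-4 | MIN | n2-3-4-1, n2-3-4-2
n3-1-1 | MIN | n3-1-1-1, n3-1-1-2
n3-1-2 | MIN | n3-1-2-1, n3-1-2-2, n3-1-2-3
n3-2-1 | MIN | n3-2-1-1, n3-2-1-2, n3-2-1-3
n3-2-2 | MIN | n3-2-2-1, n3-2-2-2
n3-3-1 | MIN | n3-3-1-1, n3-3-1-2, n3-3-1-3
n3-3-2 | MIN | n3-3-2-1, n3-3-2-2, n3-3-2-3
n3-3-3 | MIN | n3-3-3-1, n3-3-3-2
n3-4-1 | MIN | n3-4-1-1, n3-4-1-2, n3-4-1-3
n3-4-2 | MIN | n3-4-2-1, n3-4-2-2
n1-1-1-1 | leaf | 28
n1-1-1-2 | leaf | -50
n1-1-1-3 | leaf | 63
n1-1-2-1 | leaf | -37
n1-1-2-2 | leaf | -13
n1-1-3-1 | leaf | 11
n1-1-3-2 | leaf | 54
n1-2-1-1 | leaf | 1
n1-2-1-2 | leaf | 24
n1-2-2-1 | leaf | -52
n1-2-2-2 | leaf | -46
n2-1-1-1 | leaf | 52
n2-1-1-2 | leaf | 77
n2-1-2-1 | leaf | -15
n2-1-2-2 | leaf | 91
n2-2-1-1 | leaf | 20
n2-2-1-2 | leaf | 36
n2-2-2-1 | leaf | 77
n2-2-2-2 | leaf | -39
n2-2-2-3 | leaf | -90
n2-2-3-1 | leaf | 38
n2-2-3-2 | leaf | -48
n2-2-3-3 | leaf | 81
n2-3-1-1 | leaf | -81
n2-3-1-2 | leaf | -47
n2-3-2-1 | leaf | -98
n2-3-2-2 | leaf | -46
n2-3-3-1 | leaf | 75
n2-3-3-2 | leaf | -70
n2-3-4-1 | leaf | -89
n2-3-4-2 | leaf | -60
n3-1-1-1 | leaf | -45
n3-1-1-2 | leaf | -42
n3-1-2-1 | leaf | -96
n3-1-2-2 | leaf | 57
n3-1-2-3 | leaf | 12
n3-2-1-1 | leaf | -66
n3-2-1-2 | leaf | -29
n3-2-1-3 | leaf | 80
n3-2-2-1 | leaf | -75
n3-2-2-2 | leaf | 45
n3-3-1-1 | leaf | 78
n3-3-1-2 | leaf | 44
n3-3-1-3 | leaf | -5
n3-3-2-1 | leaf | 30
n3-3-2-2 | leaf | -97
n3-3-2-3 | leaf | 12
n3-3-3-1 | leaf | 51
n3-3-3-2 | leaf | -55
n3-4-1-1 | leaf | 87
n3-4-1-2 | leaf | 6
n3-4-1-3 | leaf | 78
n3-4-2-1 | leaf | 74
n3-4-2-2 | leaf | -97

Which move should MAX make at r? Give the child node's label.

n1

n1-1-1 (MIN): min(28, -50, 63) = -50
n1-1-2 (MIN): min(-37, -13) = -37
n1-1-3 (MIN): min(11, 54) = 11
n1-1 (MAX): max(-50, -37, 11) = 11
n1-2-1 (MIN): min(1, 24) = 1
n1-2-2 (MIN): min(-52, -46) = -52
n1-2 (MAX): max(1, -52) = 1
n1 (MIN): min(11, 1) = 1
n2-1-1 (MIN): min(52, 77) = 52
n2-1-2 (MIN): min(-15, 91) = -15
n2-1 (MAX): max(52, -15) = 52
n2-2-1 (MIN): min(20, 36) = 20
n2-2-2 (MIN): min(77, -39, -90) = -90
n2-2-3 (MIN): min(38, -48, 81) = -48
n2-2 (MAX): max(20, -90, -48) = 20
n2-3-1 (MIN): min(-81, -47) = -81
n2-3-2 (MIN): min(-98, -46) = -98
n2-3-3 (MIN): min(75, -70) = -70
n2-3-4 (MIN): min(-89, -60) = -89
n2-3 (MAX): max(-81, -98, -70, -89) = -70
n2 (MIN): min(52, 20, -70) = -70
n3-1-1 (MIN): min(-45, -42) = -45
n3-1-2 (MIN): min(-96, 57, 12) = -96
n3-1 (MAX): max(-45, -96) = -45
n3-2-1 (MIN): min(-66, -29, 80) = -66
n3-2-2 (MIN): min(-75, 45) = -75
n3-2 (MAX): max(-66, -75) = -66
n3-3-1 (MIN): min(78, 44, -5) = -5
n3-3-2 (MIN): min(30, -97, 12) = -97
n3-3-3 (MIN): min(51, -55) = -55
n3-3 (MAX): max(-5, -97, -55) = -5
n3-4-1 (MIN): min(87, 6, 78) = 6
n3-4-2 (MIN): min(74, -97) = -97
n3-4 (MAX): max(6, -97) = 6
n3 (MIN): min(-45, -66, -5, 6) = -66
r (MAX): max(1, -70, -66) = 1
MAX at r wants the highest of {n1=1, n2=-70, n3=-66}, so chooses n1.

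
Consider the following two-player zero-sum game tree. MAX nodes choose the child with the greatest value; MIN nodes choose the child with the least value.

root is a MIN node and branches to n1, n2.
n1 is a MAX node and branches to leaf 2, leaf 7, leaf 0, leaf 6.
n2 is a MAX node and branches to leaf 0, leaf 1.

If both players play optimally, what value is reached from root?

n1 (MAX): max(2, 7, 0, 6) = 7
n2 (MAX): max(0, 1) = 1
root (MIN): min(7, 1) = 1

1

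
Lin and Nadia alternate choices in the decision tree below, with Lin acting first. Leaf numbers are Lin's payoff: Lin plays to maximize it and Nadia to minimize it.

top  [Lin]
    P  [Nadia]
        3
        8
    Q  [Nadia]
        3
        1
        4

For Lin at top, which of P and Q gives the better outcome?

P (Nadia): min(3, 8) = 3
Q (Nadia): min(3, 1, 4) = 1
Lin prefers the higher value; P=3, Q=1. P is better since 3 > 1.

P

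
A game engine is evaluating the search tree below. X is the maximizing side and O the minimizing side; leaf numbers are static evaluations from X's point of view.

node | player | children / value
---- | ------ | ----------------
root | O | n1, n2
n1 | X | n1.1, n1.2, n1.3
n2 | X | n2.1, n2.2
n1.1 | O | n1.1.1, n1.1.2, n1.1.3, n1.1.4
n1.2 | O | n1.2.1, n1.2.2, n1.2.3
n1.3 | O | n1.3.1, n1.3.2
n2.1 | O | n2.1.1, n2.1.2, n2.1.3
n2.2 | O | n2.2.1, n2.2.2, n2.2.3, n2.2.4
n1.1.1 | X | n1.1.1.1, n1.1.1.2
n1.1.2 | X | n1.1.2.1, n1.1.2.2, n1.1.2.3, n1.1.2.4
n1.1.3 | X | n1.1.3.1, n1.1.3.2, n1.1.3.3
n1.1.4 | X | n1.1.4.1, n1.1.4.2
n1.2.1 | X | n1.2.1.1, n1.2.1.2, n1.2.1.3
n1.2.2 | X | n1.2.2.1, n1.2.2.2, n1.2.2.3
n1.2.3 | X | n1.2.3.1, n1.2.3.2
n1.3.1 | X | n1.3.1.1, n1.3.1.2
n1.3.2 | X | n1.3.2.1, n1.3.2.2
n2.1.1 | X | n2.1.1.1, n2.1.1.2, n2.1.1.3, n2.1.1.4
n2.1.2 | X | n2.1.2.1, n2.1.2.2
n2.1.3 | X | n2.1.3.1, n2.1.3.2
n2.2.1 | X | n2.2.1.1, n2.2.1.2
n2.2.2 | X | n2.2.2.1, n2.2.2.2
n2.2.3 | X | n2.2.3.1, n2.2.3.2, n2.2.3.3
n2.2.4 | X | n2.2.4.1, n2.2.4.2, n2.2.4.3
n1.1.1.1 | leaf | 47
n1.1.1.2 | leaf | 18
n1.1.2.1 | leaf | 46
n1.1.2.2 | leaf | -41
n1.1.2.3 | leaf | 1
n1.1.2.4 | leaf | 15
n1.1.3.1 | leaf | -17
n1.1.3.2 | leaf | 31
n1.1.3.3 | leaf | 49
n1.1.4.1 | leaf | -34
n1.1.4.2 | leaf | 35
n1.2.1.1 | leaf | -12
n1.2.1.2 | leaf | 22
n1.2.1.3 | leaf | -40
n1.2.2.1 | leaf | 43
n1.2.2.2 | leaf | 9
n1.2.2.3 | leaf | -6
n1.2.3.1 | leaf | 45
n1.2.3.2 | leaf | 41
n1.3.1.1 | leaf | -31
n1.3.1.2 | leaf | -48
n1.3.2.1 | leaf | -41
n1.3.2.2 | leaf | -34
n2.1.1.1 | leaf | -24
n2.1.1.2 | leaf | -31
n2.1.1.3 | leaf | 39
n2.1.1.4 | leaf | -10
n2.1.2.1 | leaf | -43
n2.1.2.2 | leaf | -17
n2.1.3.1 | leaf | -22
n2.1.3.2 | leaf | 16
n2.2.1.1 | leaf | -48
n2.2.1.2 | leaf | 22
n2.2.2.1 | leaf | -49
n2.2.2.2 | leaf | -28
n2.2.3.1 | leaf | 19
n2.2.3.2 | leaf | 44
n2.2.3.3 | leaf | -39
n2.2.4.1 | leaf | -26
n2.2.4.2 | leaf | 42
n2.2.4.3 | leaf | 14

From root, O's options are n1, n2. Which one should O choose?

n1.1.1 (X): max(47, 18) = 47
n1.1.2 (X): max(46, -41, 1, 15) = 46
n1.1.3 (X): max(-17, 31, 49) = 49
n1.1.4 (X): max(-34, 35) = 35
n1.1 (O): min(47, 46, 49, 35) = 35
n1.2.1 (X): max(-12, 22, -40) = 22
n1.2.2 (X): max(43, 9, -6) = 43
n1.2.3 (X): max(45, 41) = 45
n1.2 (O): min(22, 43, 45) = 22
n1.3.1 (X): max(-31, -48) = -31
n1.3.2 (X): max(-41, -34) = -34
n1.3 (O): min(-31, -34) = -34
n1 (X): max(35, 22, -34) = 35
n2.1.1 (X): max(-24, -31, 39, -10) = 39
n2.1.2 (X): max(-43, -17) = -17
n2.1.3 (X): max(-22, 16) = 16
n2.1 (O): min(39, -17, 16) = -17
n2.2.1 (X): max(-48, 22) = 22
n2.2.2 (X): max(-49, -28) = -28
n2.2.3 (X): max(19, 44, -39) = 44
n2.2.4 (X): max(-26, 42, 14) = 42
n2.2 (O): min(22, -28, 44, 42) = -28
n2 (X): max(-17, -28) = -17
root (O): min(35, -17) = -17
O at root wants the lowest of {n1=35, n2=-17}, so chooses n2.

n2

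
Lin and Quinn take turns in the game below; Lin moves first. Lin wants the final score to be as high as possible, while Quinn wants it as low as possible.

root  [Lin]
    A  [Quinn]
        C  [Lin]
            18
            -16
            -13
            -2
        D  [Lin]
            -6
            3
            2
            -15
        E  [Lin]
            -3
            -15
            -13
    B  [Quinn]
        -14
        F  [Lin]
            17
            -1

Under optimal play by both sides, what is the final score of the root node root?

C (Lin): max(18, -16, -13, -2) = 18
D (Lin): max(-6, 3, 2, -15) = 3
E (Lin): max(-3, -15, -13) = -3
A (Quinn): min(18, 3, -3) = -3
F (Lin): max(17, -1) = 17
B (Quinn): min(-14, 17) = -14
root (Lin): max(-3, -14) = -3

-3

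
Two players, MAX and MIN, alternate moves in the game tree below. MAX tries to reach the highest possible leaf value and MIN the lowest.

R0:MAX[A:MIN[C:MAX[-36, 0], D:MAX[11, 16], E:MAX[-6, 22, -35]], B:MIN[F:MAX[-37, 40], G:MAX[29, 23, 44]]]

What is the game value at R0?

C (MAX): max(-36, 0) = 0
D (MAX): max(11, 16) = 16
E (MAX): max(-6, 22, -35) = 22
A (MIN): min(0, 16, 22) = 0
F (MAX): max(-37, 40) = 40
G (MAX): max(29, 23, 44) = 44
B (MIN): min(40, 44) = 40
R0 (MAX): max(0, 40) = 40

40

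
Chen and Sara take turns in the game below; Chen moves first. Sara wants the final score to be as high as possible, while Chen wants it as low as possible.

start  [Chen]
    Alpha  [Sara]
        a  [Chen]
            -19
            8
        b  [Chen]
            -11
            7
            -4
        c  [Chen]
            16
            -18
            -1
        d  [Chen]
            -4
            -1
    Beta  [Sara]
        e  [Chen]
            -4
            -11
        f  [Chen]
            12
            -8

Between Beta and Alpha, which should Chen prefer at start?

Beta

e (Chen): min(-4, -11) = -11
f (Chen): min(12, -8) = -8
Beta (Sara): max(-11, -8) = -8
a (Chen): min(-19, 8) = -19
b (Chen): min(-11, 7, -4) = -11
c (Chen): min(16, -18, -1) = -18
d (Chen): min(-4, -1) = -4
Alpha (Sara): max(-19, -11, -18, -4) = -4
Chen prefers the lower value; Beta=-8, Alpha=-4. Beta is better since -8 < -4.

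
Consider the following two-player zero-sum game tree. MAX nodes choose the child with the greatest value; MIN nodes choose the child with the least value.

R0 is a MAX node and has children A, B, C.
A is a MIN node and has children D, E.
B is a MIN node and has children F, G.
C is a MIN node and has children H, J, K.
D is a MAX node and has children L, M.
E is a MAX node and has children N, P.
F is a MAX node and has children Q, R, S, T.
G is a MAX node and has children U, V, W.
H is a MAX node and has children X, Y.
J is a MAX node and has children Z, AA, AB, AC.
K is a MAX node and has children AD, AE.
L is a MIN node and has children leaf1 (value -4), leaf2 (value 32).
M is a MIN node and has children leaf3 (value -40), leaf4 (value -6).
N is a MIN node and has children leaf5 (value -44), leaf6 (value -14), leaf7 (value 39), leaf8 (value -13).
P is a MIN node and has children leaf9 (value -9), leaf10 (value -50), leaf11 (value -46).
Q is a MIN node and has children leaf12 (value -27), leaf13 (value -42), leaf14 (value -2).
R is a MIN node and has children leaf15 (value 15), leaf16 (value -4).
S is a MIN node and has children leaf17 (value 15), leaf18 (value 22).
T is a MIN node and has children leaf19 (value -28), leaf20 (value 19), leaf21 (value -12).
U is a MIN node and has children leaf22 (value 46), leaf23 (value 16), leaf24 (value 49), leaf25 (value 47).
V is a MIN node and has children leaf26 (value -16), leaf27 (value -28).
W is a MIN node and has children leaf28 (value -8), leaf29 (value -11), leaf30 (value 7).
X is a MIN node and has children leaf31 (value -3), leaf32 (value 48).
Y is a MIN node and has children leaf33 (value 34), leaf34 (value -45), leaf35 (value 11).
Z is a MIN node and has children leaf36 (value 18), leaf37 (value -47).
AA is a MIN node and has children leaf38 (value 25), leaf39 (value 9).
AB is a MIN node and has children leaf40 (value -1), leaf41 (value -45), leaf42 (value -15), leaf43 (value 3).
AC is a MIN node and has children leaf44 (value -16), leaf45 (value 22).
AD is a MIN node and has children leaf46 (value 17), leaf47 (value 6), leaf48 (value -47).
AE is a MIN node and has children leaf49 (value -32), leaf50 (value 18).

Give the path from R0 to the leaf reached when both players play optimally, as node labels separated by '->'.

R0 -> B -> F -> S -> leaf17

L (MIN): min(-4, 32) = -4
M (MIN): min(-40, -6) = -40
D (MAX): max(-4, -40) = -4
N (MIN): min(-44, -14, 39, -13) = -44
P (MIN): min(-9, -50, -46) = -50
E (MAX): max(-44, -50) = -44
A (MIN): min(-4, -44) = -44
Q (MIN): min(-27, -42, -2) = -42
R (MIN): min(15, -4) = -4
S (MIN): min(15, 22) = 15
T (MIN): min(-28, 19, -12) = -28
F (MAX): max(-42, -4, 15, -28) = 15
U (MIN): min(46, 16, 49, 47) = 16
V (MIN): min(-16, -28) = -28
W (MIN): min(-8, -11, 7) = -11
G (MAX): max(16, -28, -11) = 16
B (MIN): min(15, 16) = 15
X (MIN): min(-3, 48) = -3
Y (MIN): min(34, -45, 11) = -45
H (MAX): max(-3, -45) = -3
Z (MIN): min(18, -47) = -47
AA (MIN): min(25, 9) = 9
AB (MIN): min(-1, -45, -15, 3) = -45
AC (MIN): min(-16, 22) = -16
J (MAX): max(-47, 9, -45, -16) = 9
AD (MIN): min(17, 6, -47) = -47
AE (MIN): min(-32, 18) = -32
K (MAX): max(-47, -32) = -32
C (MIN): min(-3, 9, -32) = -32
R0 (MAX): max(-44, 15, -32) = 15
At R0, MAX picks B (highest: 15).
At B, MIN picks F (lowest: 15).
At F, MAX picks S (highest: 15).
At S, MIN picks leaf17 (lowest: 15).
Terminal value 15.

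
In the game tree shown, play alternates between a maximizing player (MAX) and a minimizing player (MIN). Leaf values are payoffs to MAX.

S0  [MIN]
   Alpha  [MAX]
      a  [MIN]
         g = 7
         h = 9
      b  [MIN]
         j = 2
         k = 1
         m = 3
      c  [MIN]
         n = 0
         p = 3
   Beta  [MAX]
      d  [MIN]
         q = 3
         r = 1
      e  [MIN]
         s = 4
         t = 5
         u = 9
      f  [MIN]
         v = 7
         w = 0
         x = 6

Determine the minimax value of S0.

4

a (MIN): min(7, 9) = 7
b (MIN): min(2, 1, 3) = 1
c (MIN): min(0, 3) = 0
Alpha (MAX): max(7, 1, 0) = 7
d (MIN): min(3, 1) = 1
e (MIN): min(4, 5, 9) = 4
f (MIN): min(7, 0, 6) = 0
Beta (MAX): max(1, 4, 0) = 4
S0 (MIN): min(7, 4) = 4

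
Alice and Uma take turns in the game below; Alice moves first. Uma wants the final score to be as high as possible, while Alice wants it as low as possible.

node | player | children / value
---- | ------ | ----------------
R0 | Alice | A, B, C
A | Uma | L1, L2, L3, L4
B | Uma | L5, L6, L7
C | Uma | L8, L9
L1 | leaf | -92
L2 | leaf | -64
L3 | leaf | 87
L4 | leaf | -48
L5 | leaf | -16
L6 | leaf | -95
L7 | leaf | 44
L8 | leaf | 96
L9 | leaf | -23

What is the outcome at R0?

A (Uma): max(-92, -64, 87, -48) = 87
B (Uma): max(-16, -95, 44) = 44
C (Uma): max(96, -23) = 96
R0 (Alice): min(87, 44, 96) = 44

44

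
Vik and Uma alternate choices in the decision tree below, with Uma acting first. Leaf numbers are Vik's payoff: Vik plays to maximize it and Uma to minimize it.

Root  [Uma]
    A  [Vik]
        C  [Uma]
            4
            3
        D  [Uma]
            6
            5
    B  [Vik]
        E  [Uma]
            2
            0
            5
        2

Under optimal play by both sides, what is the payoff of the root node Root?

2

C (Uma): min(4, 3) = 3
D (Uma): min(6, 5) = 5
A (Vik): max(3, 5) = 5
E (Uma): min(2, 0, 5) = 0
B (Vik): max(0, 2) = 2
Root (Uma): min(5, 2) = 2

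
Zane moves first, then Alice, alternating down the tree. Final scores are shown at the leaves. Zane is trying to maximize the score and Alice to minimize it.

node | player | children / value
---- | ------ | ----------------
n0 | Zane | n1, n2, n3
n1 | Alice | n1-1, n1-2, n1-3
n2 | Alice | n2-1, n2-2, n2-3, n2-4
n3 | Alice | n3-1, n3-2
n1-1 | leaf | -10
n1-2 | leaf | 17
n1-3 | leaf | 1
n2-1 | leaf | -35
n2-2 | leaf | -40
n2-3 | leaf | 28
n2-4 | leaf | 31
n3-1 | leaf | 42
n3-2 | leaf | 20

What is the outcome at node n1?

-10

n1 (Alice): min(-10, 17, 1) = -10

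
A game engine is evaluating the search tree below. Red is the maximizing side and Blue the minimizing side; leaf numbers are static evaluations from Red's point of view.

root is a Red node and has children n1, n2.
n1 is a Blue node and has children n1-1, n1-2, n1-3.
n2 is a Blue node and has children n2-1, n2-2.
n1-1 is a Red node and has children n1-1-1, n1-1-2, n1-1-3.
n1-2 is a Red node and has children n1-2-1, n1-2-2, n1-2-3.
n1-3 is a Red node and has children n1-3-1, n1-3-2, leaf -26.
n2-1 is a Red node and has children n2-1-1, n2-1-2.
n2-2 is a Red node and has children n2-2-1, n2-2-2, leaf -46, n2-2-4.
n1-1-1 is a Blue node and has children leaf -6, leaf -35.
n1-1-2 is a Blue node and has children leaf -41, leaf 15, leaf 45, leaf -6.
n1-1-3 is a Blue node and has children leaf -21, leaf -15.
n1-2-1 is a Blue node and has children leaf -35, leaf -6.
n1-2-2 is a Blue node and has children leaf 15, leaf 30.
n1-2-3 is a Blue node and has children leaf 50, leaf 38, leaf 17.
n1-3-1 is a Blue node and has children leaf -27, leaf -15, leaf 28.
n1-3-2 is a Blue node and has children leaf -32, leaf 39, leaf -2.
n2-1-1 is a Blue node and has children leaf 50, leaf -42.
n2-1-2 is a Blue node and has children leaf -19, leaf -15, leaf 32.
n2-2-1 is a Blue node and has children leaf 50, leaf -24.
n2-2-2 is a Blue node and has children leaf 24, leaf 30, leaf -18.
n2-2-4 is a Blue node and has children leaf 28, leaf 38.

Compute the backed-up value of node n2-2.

28

n2-2-1 (Blue): min(50, -24) = -24
n2-2-2 (Blue): min(24, 30, -18) = -18
n2-2-4 (Blue): min(28, 38) = 28
n2-2 (Red): max(-24, -18, -46, 28) = 28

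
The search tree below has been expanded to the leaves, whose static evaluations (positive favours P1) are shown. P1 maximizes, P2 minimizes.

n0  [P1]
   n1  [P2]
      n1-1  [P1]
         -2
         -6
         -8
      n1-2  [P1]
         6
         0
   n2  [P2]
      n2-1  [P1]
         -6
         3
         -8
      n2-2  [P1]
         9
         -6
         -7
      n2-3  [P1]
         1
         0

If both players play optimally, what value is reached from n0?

1

n1-1 (P1): max(-2, -6, -8) = -2
n1-2 (P1): max(6, 0) = 6
n1 (P2): min(-2, 6) = -2
n2-1 (P1): max(-6, 3, -8) = 3
n2-2 (P1): max(9, -6, -7) = 9
n2-3 (P1): max(1, 0) = 1
n2 (P2): min(3, 9, 1) = 1
n0 (P1): max(-2, 1) = 1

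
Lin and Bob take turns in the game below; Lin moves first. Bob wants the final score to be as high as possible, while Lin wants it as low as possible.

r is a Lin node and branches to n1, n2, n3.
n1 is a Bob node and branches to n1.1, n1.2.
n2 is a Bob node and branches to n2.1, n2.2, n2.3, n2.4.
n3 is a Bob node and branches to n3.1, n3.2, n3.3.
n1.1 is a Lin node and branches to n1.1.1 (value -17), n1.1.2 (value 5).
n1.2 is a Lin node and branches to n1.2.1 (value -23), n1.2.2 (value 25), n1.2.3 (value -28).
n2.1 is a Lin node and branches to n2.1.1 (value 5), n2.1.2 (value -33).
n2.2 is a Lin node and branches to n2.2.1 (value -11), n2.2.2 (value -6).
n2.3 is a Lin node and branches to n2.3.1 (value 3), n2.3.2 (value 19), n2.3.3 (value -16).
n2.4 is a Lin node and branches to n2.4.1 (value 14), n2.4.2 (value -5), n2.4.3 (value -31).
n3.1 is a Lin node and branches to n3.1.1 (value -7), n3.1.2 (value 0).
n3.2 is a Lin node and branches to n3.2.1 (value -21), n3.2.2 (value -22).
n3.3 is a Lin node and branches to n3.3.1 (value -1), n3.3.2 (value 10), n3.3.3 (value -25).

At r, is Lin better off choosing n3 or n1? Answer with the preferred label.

n3.1 (Lin): min(-7, 0) = -7
n3.2 (Lin): min(-21, -22) = -22
n3.3 (Lin): min(-1, 10, -25) = -25
n3 (Bob): max(-7, -22, -25) = -7
n1.1 (Lin): min(-17, 5) = -17
n1.2 (Lin): min(-23, 25, -28) = -28
n1 (Bob): max(-17, -28) = -17
Lin prefers the lower value; n3=-7, n1=-17. n1 is better since -17 < -7.

n1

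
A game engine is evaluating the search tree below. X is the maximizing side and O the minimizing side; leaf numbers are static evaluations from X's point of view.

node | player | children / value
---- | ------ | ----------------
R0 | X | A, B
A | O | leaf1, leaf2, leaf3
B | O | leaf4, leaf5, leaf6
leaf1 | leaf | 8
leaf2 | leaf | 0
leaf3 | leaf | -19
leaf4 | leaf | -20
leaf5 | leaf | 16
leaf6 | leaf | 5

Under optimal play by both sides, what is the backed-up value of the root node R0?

-19

A (O): min(8, 0, -19) = -19
B (O): min(-20, 16, 5) = -20
R0 (X): max(-19, -20) = -19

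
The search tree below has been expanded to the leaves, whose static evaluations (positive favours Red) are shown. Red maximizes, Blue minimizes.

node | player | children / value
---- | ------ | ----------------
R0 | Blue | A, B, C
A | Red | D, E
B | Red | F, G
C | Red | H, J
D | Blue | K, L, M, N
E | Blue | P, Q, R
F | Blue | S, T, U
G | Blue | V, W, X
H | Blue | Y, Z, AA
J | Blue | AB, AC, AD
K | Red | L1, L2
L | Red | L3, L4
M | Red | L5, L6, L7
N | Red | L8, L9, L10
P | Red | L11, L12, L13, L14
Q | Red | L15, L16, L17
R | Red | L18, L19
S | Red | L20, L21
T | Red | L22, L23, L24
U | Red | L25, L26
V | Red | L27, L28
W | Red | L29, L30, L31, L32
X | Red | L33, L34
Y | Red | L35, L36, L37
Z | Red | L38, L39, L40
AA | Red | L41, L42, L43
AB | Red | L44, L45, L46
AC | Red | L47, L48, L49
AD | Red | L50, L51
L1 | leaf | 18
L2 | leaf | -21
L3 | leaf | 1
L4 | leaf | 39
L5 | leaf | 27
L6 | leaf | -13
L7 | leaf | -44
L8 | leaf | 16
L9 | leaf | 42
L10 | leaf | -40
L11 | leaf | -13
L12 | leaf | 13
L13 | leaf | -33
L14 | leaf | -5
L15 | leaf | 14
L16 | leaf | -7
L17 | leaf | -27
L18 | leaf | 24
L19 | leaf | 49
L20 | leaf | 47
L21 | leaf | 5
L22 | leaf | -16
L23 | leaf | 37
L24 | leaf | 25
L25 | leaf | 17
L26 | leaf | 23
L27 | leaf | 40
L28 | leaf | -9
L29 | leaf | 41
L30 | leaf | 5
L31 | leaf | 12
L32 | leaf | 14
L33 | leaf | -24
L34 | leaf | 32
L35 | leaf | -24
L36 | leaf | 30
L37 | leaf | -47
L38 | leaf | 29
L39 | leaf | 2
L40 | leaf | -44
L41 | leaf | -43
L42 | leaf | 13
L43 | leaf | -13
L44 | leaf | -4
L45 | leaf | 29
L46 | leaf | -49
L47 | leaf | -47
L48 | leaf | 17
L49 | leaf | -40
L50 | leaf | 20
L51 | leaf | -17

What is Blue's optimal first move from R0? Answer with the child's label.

C

K (Red): max(18, -21) = 18
L (Red): max(1, 39) = 39
M (Red): max(27, -13, -44) = 27
N (Red): max(16, 42, -40) = 42
D (Blue): min(18, 39, 27, 42) = 18
P (Red): max(-13, 13, -33, -5) = 13
Q (Red): max(14, -7, -27) = 14
R (Red): max(24, 49) = 49
E (Blue): min(13, 14, 49) = 13
A (Red): max(18, 13) = 18
S (Red): max(47, 5) = 47
T (Red): max(-16, 37, 25) = 37
U (Red): max(17, 23) = 23
F (Blue): min(47, 37, 23) = 23
V (Red): max(40, -9) = 40
W (Red): max(41, 5, 12, 14) = 41
X (Red): max(-24, 32) = 32
G (Blue): min(40, 41, 32) = 32
B (Red): max(23, 32) = 32
Y (Red): max(-24, 30, -47) = 30
Z (Red): max(29, 2, -44) = 29
AA (Red): max(-43, 13, -13) = 13
H (Blue): min(30, 29, 13) = 13
AB (Red): max(-4, 29, -49) = 29
AC (Red): max(-47, 17, -40) = 17
AD (Red): max(20, -17) = 20
J (Blue): min(29, 17, 20) = 17
C (Red): max(13, 17) = 17
R0 (Blue): min(18, 32, 17) = 17
Blue at R0 wants the lowest of {A=18, B=32, C=17}, so chooses C.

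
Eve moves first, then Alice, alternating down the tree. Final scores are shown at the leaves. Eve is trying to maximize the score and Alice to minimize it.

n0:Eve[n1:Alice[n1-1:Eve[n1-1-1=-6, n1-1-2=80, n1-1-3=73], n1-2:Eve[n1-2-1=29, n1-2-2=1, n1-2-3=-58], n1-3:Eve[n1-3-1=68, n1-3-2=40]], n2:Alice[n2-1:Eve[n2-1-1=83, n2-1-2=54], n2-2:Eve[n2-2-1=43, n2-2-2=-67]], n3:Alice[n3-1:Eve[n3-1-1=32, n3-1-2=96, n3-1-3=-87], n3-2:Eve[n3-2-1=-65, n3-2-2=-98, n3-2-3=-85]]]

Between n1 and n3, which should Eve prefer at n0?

n1

n1-1 (Eve): max(-6, 80, 73) = 80
n1-2 (Eve): max(29, 1, -58) = 29
n1-3 (Eve): max(68, 40) = 68
n1 (Alice): min(80, 29, 68) = 29
n3-1 (Eve): max(32, 96, -87) = 96
n3-2 (Eve): max(-65, -98, -85) = -65
n3 (Alice): min(96, -65) = -65
Eve prefers the higher value; n1=29, n3=-65. n1 is better since 29 > -65.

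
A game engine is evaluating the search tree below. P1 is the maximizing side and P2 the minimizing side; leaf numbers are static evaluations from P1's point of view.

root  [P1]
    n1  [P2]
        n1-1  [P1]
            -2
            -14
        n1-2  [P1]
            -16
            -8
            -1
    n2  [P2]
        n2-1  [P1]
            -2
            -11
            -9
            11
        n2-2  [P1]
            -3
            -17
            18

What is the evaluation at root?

11

n1-1 (P1): max(-2, -14) = -2
n1-2 (P1): max(-16, -8, -1) = -1
n1 (P2): min(-2, -1) = -2
n2-1 (P1): max(-2, -11, -9, 11) = 11
n2-2 (P1): max(-3, -17, 18) = 18
n2 (P2): min(11, 18) = 11
root (P1): max(-2, 11) = 11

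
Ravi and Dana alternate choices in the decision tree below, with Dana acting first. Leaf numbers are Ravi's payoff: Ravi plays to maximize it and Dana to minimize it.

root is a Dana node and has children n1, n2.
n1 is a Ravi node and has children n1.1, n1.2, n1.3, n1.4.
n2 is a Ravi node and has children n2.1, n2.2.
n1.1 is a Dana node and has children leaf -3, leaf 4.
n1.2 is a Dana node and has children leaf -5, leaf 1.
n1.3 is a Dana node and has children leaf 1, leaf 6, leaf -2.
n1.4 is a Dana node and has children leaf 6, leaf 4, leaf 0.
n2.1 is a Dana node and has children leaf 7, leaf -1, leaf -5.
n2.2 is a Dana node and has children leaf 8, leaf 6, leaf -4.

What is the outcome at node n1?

0

n1.1 (Dana): min(-3, 4) = -3
n1.2 (Dana): min(-5, 1) = -5
n1.3 (Dana): min(1, 6, -2) = -2
n1.4 (Dana): min(6, 4, 0) = 0
n1 (Ravi): max(-3, -5, -2, 0) = 0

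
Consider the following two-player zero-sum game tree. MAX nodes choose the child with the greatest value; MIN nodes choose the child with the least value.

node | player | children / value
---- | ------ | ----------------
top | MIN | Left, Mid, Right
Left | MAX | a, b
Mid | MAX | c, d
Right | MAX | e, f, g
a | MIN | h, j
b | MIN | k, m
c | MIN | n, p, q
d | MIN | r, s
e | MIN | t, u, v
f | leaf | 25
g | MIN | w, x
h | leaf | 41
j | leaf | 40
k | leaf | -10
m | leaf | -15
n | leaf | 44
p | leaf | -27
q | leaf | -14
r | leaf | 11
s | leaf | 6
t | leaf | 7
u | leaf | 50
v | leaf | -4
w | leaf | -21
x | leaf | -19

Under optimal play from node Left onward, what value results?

40

a (MIN): min(41, 40) = 40
b (MIN): min(-10, -15) = -15
Left (MAX): max(40, -15) = 40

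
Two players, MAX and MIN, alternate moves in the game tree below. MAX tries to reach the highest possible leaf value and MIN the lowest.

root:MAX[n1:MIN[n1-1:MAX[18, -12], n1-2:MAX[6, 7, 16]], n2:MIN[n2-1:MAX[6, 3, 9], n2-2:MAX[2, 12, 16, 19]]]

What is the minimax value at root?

16

n1-1 (MAX): max(18, -12) = 18
n1-2 (MAX): max(6, 7, 16) = 16
n1 (MIN): min(18, 16) = 16
n2-1 (MAX): max(6, 3, 9) = 9
n2-2 (MAX): max(2, 12, 16, 19) = 19
n2 (MIN): min(9, 19) = 9
root (MAX): max(16, 9) = 16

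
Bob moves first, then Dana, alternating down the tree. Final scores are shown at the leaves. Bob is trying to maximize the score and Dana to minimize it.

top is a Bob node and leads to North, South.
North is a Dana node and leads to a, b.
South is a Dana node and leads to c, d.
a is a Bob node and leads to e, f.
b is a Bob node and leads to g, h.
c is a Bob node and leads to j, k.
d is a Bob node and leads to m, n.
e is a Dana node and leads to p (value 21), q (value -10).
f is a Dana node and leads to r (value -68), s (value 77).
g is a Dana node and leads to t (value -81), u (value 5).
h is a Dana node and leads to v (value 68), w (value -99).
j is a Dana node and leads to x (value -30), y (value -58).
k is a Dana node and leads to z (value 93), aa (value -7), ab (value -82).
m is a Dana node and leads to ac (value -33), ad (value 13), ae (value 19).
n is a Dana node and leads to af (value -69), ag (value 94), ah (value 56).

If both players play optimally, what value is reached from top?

-58

e (Dana): min(21, -10) = -10
f (Dana): min(-68, 77) = -68
a (Bob): max(-10, -68) = -10
g (Dana): min(-81, 5) = -81
h (Dana): min(68, -99) = -99
b (Bob): max(-81, -99) = -81
North (Dana): min(-10, -81) = -81
j (Dana): min(-30, -58) = -58
k (Dana): min(93, -7, -82) = -82
c (Bob): max(-58, -82) = -58
m (Dana): min(-33, 13, 19) = -33
n (Dana): min(-69, 94, 56) = -69
d (Bob): max(-33, -69) = -33
South (Dana): min(-58, -33) = -58
top (Bob): max(-81, -58) = -58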